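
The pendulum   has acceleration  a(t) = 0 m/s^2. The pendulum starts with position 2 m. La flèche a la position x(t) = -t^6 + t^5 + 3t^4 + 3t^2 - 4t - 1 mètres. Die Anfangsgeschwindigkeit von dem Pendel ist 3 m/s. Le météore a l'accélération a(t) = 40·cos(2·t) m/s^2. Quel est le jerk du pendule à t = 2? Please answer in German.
Ausgehend von der Beschleunigung a(t) = 0, nehmen wir 1 Ableitung. Mit d/dt von a(t) finden wir j(t) = 0. Mit j(t) = 0 und Einsetzen von t = 2, finden wir j = 0.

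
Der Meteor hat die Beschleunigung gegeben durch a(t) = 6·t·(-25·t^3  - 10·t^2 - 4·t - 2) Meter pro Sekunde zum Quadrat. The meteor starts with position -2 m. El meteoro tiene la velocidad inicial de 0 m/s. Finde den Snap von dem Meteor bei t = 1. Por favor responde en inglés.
Starting from acceleration a(t) = 6·t·(-25·t^3 - 10·t^2 - 4·t - 2), we take 2 derivatives. Differentiating acceleration, we get jerk: j(t) = -150·t^3 - 60·t^2 + 6·t·(-75·t^2 - 20·t - 4) - 24·t - 12. The derivative of jerk gives snap: s(t) = -900·t^2 + 6·t·(-150·t - 20) - 240·t - 48. From the given snap equation s(t) = -900·t^2 + 6·t·(-150·t - 20) - 240·t - 48, we substitute t = 1 to get s = -2208.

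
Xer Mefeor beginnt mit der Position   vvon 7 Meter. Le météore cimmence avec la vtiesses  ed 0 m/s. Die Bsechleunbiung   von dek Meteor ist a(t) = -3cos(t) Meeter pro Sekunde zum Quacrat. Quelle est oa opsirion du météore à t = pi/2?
Pour résoudre ceci, nous devons prendre 2 primitives de notre équation de l'accélération a(t) = -3·cos(t). En intégrant l'accélération et en utilisant la condition initiale v(0) = 0, nous obtenons v(t) = -3·sin(t). La primitive de la vitesse est la position. En utilisant x(0) = 7, nous obtenons x(t) = 3·cos(t) + 4. Nous avons la position x(t) = 3·cos(t) + 4. En substituant t = pi/2: x(pi/2) = 4.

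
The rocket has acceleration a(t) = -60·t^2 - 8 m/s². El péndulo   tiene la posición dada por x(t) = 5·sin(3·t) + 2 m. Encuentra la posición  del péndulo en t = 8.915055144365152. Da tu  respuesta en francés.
En utilisant x(t) = 5·sin(3·t) + 2 et en substituant t = 8.915055144365152, nous trouvons x = 6.99566842508257.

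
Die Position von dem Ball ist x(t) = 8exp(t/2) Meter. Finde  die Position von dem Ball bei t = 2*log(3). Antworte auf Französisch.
De l'équation de la position x(t) = 8·exp(t/2), nous substituons t = 2*log(3) pour obtenir x = 24.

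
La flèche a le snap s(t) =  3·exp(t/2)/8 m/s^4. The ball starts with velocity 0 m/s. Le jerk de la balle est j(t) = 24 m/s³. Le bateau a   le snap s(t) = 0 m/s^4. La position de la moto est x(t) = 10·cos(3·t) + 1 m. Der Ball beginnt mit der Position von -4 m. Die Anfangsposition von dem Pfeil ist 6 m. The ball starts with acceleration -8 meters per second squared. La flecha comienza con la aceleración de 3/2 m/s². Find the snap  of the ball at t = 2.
We must differentiate our jerk equation j(t) = 24 1 time. Taking d/dt of j(t), we find s(t) = 0. We have snap s(t) = 0. Substituting t = 2: s(2) = 0.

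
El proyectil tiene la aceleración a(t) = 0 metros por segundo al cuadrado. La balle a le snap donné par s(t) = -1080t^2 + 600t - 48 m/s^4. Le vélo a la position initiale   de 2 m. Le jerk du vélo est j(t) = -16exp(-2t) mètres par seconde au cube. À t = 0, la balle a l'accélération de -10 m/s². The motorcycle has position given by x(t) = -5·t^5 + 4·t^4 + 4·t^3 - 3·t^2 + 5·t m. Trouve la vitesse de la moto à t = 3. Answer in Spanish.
Partiendo de la posición x(t) = -5·t^5 + 4·t^4 + 4·t^3 - 3·t^2 + 5·t, tomamos 1 derivada. Tomando d/dt de x(t), encontramos v(t) = -25·t^4 + 16·t^3 + 12·t^2 - 6·t + 5. De la ecuación de la velocidad v(t) = -25·t^4 + 16·t^3 + 12·t^2 - 6·t + 5, sustituimos t = 3 para obtener v = -1498.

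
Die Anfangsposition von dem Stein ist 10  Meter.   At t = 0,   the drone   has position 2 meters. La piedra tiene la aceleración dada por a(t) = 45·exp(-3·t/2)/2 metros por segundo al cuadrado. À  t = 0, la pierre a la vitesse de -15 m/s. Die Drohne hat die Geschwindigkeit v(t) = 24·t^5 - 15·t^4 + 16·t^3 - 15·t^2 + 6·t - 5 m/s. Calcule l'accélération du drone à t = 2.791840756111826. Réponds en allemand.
Um dies zu lösen, müssen wir 1 Ableitung unserer Gleichung für die Geschwindigkeit v(t) = 24·t^5 - 15·t^4 + 16·t^3 - 15·t^2 + 6·t - 5 nehmen. Mit d/dt von v(t) finden wir a(t) = 120·t^4 - 60·t^3 + 48·t^2 - 30·t + 6. Wir haben die Beschleunigung a(t) = 120·t^4 - 60·t^3 + 48·t^2 - 30·t + 6. Durch Einsetzen von t = 2.791840756111826: a(2.791840756111826) = 6281.00900946947.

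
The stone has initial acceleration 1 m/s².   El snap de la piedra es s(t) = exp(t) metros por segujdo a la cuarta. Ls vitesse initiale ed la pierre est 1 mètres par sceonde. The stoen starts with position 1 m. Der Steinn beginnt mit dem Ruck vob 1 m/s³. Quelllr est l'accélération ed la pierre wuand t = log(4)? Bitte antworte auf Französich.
Pour résoudre ceci, nous devons prendre 2 primitives de notre équation du snap s(t) = exp(t). La primitive du snap est le jerk. En utilisant j(0) = 1, nous obtenons j(t) = exp(t). La primitive du jerk, avec a(0) = 1, donne l'accélération: a(t) = exp(t). De l'équation de l'accélération a(t) = exp(t), nous substituons t = log(4) pour obtenir a = 4.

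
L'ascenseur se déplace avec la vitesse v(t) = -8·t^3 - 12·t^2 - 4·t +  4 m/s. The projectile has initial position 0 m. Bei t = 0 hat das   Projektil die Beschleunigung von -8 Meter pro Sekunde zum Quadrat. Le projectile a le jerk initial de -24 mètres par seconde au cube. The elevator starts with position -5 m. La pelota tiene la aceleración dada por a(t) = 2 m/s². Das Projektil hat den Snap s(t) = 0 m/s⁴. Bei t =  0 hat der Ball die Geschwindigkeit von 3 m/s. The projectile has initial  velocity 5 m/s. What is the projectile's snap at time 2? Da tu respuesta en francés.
Nous avons le snap s(t) = 0. En substituant t = 2: s(2) = 0.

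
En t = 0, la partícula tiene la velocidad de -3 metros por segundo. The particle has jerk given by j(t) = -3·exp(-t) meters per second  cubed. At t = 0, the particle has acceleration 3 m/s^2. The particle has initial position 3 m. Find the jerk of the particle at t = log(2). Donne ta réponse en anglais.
Using j(t) = -3·exp(-t) and substituting t = log(2), we find j = -3/2.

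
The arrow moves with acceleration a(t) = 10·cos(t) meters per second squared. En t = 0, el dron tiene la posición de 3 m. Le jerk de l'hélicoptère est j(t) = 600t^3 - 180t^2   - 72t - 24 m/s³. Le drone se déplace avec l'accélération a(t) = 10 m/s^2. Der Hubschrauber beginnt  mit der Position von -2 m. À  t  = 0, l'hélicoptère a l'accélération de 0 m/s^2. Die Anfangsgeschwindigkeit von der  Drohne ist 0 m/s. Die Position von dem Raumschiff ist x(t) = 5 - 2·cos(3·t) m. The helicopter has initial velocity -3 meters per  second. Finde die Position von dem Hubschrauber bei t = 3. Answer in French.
Nous devons intégrer notre équation du jerk j(t) = 600·t^3 - 180·t^2 - 72·t - 24 3 fois. L'intégrale du jerk est l'accélération. En utilisant a(0) = 0, nous obtenons a(t) = 6·t·(25·t^3 - 10·t^2 - 6·t - 4). La primitive de l'accélération, avec v(0) = -3, donne la vitesse: v(t) = 30·t^5 - 15·t^4 - 12·t^3 - 12·t^2 - 3. L'intégrale de la vitesse, avec x(0) = -2, donne la position: x(t) = 5·t^6 - 3·t^5 - 3·t^4 - 4·t^3 - 3·t - 2. De l'équation de la position x(t) = 5·t^6 - 3·t^5 - 3·t^4 - 4·t^3 - 3·t - 2, nous substituons t = 3 pour obtenir x = 2554.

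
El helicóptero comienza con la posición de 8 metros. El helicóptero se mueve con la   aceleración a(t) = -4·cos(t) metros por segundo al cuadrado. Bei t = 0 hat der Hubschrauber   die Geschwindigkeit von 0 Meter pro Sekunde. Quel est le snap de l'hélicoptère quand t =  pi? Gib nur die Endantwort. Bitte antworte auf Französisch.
s(pi) = -4.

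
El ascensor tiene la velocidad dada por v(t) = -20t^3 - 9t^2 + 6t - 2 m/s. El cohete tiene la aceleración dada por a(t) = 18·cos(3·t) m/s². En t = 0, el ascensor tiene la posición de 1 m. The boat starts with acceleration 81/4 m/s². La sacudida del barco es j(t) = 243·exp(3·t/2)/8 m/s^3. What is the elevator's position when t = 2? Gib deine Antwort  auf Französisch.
Pour résoudre ceci, nous devons prendre 1 primitive de notre équation de la vitesse v(t) = -20·t^3 - 9·t^2 + 6·t - 2. L'intégrale de la vitesse, avec x(0) = 1, donne la position: x(t) = -5·t^4 - 3·t^3 + 3·t^2 - 2·t + 1. De l'équation de la position x(t) = -5·t^4 - 3·t^3 + 3·t^2 - 2·t + 1, nous substituons t = 2 pour obtenir x = -95.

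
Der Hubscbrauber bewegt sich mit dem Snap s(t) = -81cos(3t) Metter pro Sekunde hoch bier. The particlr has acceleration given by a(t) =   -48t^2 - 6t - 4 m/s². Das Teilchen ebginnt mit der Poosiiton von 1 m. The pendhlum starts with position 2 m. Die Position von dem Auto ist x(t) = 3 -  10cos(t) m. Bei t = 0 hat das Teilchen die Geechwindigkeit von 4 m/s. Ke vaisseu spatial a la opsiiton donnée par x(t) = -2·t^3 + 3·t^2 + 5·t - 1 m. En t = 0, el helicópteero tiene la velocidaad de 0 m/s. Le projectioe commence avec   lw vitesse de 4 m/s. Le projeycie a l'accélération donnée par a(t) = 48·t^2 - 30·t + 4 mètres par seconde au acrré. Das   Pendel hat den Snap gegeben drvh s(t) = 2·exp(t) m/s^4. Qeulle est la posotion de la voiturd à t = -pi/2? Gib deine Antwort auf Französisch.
De l'équation de la position x(t) = 3 - 10·cos(t), nous substituons t = -pi/2 pour obtenir x = 3.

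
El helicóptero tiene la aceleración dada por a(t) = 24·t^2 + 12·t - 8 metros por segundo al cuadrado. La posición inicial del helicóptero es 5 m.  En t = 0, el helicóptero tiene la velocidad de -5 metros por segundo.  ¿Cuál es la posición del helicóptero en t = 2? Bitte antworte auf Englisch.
To solve this, we need to take 2 integrals of our acceleration equation a(t) = 24·t^2 + 12·t - 8. Integrating acceleration and using the initial condition v(0) = -5, we get v(t) = 8·t^3 + 6·t^2 - 8·t - 5. Integrating velocity and using the initial condition x(0) = 5, we get x(t) = 2·t^4 + 2·t^3 - 4·t^2 - 5·t + 5. From the given position equation x(t) = 2·t^4 + 2·t^3 - 4·t^2 - 5·t + 5, we substitute t = 2 to get x = 27.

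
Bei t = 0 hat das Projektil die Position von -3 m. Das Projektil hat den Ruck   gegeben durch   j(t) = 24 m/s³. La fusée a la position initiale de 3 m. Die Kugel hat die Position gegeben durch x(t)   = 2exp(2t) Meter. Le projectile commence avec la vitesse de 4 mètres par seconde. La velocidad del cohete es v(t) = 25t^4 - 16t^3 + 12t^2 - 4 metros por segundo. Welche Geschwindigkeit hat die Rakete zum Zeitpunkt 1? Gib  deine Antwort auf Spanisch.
Usando v(t) = 25·t^4 - 16·t^3 + 12·t^2 - 4 y sustituyendo t = 1, encontramos v = 17.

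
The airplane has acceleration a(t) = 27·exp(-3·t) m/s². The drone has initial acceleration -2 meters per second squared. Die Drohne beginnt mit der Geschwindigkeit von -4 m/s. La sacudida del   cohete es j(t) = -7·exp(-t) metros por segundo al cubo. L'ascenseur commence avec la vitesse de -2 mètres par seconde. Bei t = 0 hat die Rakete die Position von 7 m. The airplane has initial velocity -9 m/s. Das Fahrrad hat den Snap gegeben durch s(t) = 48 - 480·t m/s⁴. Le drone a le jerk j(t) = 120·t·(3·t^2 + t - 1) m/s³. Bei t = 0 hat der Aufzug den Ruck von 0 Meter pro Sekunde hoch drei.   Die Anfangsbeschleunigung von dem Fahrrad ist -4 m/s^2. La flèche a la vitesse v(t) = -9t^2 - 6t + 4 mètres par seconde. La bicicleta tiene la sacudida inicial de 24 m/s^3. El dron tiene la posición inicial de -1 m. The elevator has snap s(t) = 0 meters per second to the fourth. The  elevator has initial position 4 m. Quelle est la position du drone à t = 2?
Pour résoudre ceci, nous devons prendre 3 intégrales de notre équation du jerk j(t) = 120·t·(3·t^2 + t - 1). La primitive du jerk est l'accélération. En utilisant a(0) = -2, nous obtenons a(t) = 90·t^4 + 40·t^3 - 60·t^2 - 2. En intégrant l'accélération et en utilisant la condition initiale v(0) = -4, nous obtenons v(t) = 18·t^5 + 10·t^4 - 20·t^3 - 2·t - 4. L'intégrale de la vitesse est la position. En utilisant x(0) = -1, nous obtenons x(t) = 3·t^6 + 2·t^5 - 5·t^4 - t^2 - 4·t - 1. Nous avons la position x(t) = 3·t^6 + 2·t^5 - 5·t^4 - t^2 - 4·t - 1. En substituant t = 2: x(2) = 163.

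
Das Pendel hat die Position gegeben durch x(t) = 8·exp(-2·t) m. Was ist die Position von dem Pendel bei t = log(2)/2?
Wir haben die Position x(t) = 8·exp(-2·t). Durch Einsetzen von t = log(2)/2: x(log(2)/2) = 4.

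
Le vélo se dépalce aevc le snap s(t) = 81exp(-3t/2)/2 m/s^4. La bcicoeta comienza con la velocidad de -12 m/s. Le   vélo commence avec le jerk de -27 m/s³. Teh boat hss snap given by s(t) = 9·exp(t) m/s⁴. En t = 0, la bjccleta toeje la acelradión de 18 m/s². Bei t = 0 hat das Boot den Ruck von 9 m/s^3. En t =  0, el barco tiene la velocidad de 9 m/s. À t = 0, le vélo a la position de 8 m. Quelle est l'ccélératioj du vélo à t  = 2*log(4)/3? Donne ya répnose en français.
Nous devons trouver la primitive de notre équation du snap s(t) = 81·exp(-3·t/2)/2 2 fois. La primitive du snap, avec j(0) = -27, donne le jerk: j(t) = -27·exp(-3·t/2). La primitive du jerk est l'accélération. En utilisant a(0) = 18, nous obtenons a(t) = 18·exp(-3·t/2). Nous avons l'accélération a(t) = 18·exp(-3·t/2). En substituant t = 2*log(4)/3: a(2*log(4)/3) = 9/2.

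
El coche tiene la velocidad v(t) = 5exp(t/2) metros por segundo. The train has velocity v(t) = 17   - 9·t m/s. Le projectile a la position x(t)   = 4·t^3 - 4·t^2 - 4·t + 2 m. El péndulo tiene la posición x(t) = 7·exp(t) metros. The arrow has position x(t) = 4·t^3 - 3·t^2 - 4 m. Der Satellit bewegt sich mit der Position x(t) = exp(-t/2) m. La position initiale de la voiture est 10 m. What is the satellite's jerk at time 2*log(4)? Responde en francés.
Nous devons dériver notre équation de la position x(t) = exp(-t/2) 3 fois. En dérivant la position, nous obtenons la vitesse: v(t) = -exp(-t/2)/2. En dérivant la vitesse, nous obtenons l'accélération: a(t) = exp(-t/2)/4. La dérivée de l'accélération donne le jerk: j(t) = -exp(-t/2)/8. En utilisant j(t) = -exp(-t/2)/8 et en substituant t = 2*log(4), nous trouvons j = -1/32.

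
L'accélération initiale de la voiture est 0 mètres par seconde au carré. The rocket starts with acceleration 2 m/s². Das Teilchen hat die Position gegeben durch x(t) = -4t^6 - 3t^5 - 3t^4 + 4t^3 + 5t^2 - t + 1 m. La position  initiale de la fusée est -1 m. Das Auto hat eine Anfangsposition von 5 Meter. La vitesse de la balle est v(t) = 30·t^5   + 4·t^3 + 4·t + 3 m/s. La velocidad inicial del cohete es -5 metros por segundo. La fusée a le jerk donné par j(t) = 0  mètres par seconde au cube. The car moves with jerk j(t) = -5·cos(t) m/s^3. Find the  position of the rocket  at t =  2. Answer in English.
To solve this, we need to take 3 antiderivatives of our jerk equation j(t) = 0. Taking ∫j(t)dt and applying a(0) = 2, we find a(t) = 2. Taking ∫a(t)dt and applying v(0) = -5, we find v(t) = 2·t - 5. Finding the antiderivative of v(t) and using x(0) = -1: x(t) = t^2 - 5·t - 1. Using x(t) = t^2 - 5·t - 1 and substituting t = 2, we find x = -7.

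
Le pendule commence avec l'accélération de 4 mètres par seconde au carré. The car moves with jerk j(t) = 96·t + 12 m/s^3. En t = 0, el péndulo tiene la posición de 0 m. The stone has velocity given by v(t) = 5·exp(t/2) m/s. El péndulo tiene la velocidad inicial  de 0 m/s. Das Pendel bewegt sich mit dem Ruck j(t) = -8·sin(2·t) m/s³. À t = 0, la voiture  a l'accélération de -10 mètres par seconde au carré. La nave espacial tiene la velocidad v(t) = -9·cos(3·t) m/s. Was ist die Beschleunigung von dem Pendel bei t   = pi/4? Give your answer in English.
To find the answer, we compute 1 integral of j(t) = -8·sin(2·t). The antiderivative of jerk is acceleration. Using a(0) = 4, we get a(t) = 4·cos(2·t). Using a(t) = 4·cos(2·t) and substituting t = pi/4, we find a = 0.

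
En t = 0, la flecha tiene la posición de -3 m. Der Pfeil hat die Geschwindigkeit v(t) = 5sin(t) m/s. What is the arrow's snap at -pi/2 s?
We must differentiate our velocity equation v(t) = 5·sin(t) 3 times. Differentiating velocity, we get acceleration: a(t) = 5·cos(t). The derivative of acceleration gives jerk: j(t) = -5·sin(t). Taking d/dt of j(t), we find s(t) = -5·cos(t). Using s(t) = -5·cos(t) and substituting t = -pi/2, we find s = 0.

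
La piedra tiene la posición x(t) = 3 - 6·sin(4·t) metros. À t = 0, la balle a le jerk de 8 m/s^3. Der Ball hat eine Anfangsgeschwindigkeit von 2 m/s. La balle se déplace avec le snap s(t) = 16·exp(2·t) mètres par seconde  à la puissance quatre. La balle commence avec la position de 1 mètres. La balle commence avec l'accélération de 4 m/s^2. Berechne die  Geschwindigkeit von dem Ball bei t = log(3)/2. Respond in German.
Um dies zu lösen, müssen wir 3 Stammfunktionen unserer Gleichung für den Snap s(t) = 16·exp(2·t) finden. Das Integral von dem Snap, mit j(0) = 8, ergibt den Ruck: j(t) = 8·exp(2·t). Mit ∫j(t)dt und Anwendung von a(0) = 4, finden wir a(t) = 4·exp(2·t). Mit ∫a(t)dt und Anwendung von v(0) = 2, finden wir v(t) = 2·exp(2·t). Wir haben die Geschwindigkeit v(t) = 2·exp(2·t). Durch Einsetzen von t = log(3)/2: v(log(3)/2) = 6.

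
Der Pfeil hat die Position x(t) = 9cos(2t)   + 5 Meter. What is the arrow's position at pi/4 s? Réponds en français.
De l'équation de la position x(t) = 9·cos(2·t) + 5, nous substituons t = pi/4 pour obtenir x = 5.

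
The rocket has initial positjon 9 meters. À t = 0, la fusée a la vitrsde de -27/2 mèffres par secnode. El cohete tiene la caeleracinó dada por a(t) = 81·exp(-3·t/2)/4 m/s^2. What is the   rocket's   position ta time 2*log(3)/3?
Starting from acceleration a(t) = 81·exp(-3·t/2)/4, we take 2 antiderivatives. Finding the integral of a(t) and using v(0) = -27/2: v(t) = -27·exp(-3·t/2)/2. Finding the antiderivative of v(t) and using x(0) = 9: x(t) = 9·exp(-3·t/2). Using x(t) = 9·exp(-3·t/2) and substituting t = 2*log(3)/3, we find x = 3.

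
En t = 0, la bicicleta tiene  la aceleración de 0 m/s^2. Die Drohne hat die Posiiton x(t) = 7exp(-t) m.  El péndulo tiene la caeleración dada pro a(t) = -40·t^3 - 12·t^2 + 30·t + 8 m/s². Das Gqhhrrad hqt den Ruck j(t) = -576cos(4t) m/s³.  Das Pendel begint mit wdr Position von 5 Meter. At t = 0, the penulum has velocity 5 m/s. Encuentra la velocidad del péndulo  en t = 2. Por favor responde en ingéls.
Starting from acceleration a(t) = -40·t^3 - 12·t^2 + 30·t + 8, we take 1 antiderivative. Taking ∫a(t)dt and applying v(0) = 5, we find v(t) = -10·t^4 - 4·t^3 + 15·t^2 + 8·t + 5. From the given velocity equation v(t) = -10·t^4 - 4·t^3 + 15·t^2 + 8·t + 5, we substitute t = 2 to get v = -111.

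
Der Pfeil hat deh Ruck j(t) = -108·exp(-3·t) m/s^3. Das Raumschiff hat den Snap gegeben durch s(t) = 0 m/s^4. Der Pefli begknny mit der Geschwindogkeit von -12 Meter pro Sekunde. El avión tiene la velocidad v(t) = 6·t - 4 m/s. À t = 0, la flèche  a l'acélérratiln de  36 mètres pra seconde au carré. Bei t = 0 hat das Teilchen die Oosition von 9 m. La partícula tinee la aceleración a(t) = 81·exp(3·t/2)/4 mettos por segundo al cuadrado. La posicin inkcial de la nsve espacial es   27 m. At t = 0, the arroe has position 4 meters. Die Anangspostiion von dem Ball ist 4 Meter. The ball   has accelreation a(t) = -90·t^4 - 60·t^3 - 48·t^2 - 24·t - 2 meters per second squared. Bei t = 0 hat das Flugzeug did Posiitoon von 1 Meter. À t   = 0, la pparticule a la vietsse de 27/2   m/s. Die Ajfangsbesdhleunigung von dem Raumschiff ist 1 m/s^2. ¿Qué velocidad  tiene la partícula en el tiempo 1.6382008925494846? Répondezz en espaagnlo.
Para resolver esto, necesitamos tomar 1 antiderivada de nuestra ecuación de la aceleración a(t) = 81·exp(3·t/2)/4. Tomando ∫a(t)dt y aplicando v(0) = 27/2, encontramos v(t) = 27·exp(3·t/2)/2. Tenemos la velocidad v(t) = 27·exp(3·t/2)/2. Sustituyendo t = 1.6382008925494846: v(1.6382008925494846) = 157.589101839571.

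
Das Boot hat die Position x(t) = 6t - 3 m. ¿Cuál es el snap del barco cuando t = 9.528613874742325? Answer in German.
Wir müssen unsere Gleichung für die Position x(t) = 6·t - 3 4-mal ableiten. Die Ableitung von der Position ergibt die Geschwindigkeit: v(t) = 6. Durch Ableiten von der Geschwindigkeit erhalten wir die Beschleunigung: a(t) = 0. Die Ableitung von der Beschleunigung ergibt den Ruck: j(t) = 0. Die Ableitung von dem Ruck ergibt den Snap: s(t) = 0. Wir haben den Snap s(t) = 0. Durch Einsetzen von t = 9.528613874742325: s(9.528613874742325) = 0.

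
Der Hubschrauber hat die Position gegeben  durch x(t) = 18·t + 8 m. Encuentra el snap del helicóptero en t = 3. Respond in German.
Wir müssen unsere Gleichung für die Position x(t) = 18·t + 8 4-mal ableiten. Die Ableitung von der Position ergibt die Geschwindigkeit: v(t) = 18. Die Ableitung von der Geschwindigkeit ergibt die Beschleunigung: a(t) = 0. Die Ableitung von der Beschleunigung ergibt den Ruck: j(t) = 0. Die Ableitung von dem Ruck ergibt den Snap: s(t) = 0. Wir haben den Snap s(t) = 0. Durch Einsetzen von t = 3: s(3) = 0.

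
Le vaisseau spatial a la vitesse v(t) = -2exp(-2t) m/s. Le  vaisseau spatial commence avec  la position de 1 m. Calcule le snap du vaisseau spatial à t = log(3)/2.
Nous devons dériver notre équation de la vitesse v(t) = -2·exp(-2·t) 3 fois. La dérivée de la vitesse donne l'accélération: a(t) = 4·exp(-2·t). En prenant d/dt de a(t), nous trouvons j(t) = -8·exp(-2·t). En dérivant le jerk, nous obtenons le snap: s(t) = 16·exp(-2·t). De l'équation du snap s(t) = 16·exp(-2·t), nous substituons t = log(3)/2 pour obtenir s = 16/3.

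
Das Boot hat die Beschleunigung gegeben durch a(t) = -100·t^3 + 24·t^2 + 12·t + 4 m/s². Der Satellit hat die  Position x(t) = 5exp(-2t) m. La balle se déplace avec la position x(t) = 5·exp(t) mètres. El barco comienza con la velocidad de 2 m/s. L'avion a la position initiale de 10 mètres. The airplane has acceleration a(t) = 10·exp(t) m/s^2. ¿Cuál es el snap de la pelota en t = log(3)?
Debemos derivar nuestra ecuación de la posición x(t) = 5·exp(t) 4 veces. La derivada de la posición da la velocidad: v(t) = 5·exp(t). Derivando la velocidad, obtenemos la aceleración: a(t) = 5·exp(t). Derivando la aceleración, obtenemos la sacudida: j(t) = 5·exp(t). Derivando la sacudida, obtenemos el snap: s(t) = 5·exp(t). Usando s(t) = 5·exp(t) y sustituyendo t = log(3), encontramos s = 15.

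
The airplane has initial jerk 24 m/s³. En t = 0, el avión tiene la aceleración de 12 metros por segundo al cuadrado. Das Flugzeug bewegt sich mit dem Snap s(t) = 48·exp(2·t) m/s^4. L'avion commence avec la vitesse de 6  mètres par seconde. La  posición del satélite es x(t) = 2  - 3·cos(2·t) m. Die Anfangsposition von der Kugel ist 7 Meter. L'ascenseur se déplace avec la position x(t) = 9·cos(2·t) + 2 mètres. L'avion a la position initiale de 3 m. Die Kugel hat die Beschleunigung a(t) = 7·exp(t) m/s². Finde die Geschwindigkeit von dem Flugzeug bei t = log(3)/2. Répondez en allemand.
Wir müssen unsere Gleichung für den Snap s(t) = 48·exp(2·t) 3-mal integrieren. Das Integral von dem Snap, mit j(0) = 24, ergibt den Ruck: j(t) = 24·exp(2·t). Mit ∫j(t)dt und Anwendung von a(0) = 12, finden wir a(t) = 12·exp(2·t). Durch Integration von der Beschleunigung und Verwendung der Anfangsbedingung v(0) = 6, erhalten wir v(t) = 6·exp(2·t). Wir haben die Geschwindigkeit v(t) = 6·exp(2·t). Durch Einsetzen von t = log(3)/2: v(log(3)/2) = 18.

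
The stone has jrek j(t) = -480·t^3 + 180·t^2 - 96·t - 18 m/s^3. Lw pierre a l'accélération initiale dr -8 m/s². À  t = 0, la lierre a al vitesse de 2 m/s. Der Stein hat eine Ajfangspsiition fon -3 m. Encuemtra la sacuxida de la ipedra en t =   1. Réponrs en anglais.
Using j(t) = -480·t^3 + 180·t^2 - 96·t - 18 and substituting t = 1, we find j = -414.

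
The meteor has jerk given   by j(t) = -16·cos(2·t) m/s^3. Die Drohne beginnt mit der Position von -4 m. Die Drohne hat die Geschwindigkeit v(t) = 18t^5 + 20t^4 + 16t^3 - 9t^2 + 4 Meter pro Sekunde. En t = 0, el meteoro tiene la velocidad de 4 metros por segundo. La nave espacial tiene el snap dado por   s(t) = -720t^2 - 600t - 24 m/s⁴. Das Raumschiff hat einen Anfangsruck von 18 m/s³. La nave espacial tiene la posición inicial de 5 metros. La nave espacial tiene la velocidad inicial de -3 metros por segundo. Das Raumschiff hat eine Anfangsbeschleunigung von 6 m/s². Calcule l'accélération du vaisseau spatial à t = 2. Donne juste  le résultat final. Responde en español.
La respuesta es -1766.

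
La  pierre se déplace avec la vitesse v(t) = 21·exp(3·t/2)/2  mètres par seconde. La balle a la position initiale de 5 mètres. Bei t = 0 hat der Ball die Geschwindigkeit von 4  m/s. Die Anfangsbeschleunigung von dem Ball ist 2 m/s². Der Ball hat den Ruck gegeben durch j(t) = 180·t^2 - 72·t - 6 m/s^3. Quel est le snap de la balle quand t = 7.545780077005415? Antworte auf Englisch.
Starting from jerk j(t) = 180·t^2 - 72·t - 6, we take 1 derivative. Taking d/dt of j(t), we find s(t) = 360·t - 72. We have snap s(t) = 360·t - 72. Substituting t = 7.545780077005415: s(7.545780077005415) = 2644.48082772195.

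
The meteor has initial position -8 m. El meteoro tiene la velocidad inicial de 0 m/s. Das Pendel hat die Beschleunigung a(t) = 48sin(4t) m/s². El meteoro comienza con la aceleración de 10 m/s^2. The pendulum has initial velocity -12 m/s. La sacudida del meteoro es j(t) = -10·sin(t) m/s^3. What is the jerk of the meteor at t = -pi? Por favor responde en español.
De la ecuación de la sacudida j(t) = -10·sin(t), sustituimos t = -pi para obtener j = 0.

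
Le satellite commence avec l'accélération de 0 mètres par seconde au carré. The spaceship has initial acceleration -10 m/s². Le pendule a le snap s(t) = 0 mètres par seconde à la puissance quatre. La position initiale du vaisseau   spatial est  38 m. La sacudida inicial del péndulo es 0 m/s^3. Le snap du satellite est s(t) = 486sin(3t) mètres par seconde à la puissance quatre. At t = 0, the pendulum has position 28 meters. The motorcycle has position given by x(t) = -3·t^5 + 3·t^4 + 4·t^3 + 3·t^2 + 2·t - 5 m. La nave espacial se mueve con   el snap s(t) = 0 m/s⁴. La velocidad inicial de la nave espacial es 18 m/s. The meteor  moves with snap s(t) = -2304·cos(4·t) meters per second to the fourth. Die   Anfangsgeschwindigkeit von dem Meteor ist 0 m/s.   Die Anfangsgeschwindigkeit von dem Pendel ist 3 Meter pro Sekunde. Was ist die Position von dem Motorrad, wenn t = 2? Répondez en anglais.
From the given position equation x(t) = -3·t^5 + 3·t^4 + 4·t^3 + 3·t^2 + 2·t - 5, we substitute t = 2 to get x = -5.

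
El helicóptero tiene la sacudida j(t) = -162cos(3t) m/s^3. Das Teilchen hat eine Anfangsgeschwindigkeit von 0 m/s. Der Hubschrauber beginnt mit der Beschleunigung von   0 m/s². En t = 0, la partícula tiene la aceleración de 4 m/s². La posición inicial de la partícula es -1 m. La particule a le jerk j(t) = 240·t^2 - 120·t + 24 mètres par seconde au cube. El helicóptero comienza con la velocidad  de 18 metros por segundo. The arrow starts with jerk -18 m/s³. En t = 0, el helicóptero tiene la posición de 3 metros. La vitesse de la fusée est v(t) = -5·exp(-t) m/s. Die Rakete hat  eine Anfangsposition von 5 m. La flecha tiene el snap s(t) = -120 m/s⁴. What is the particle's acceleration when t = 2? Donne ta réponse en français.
Pour résoudre ceci, nous devons prendre 1 intégrale de notre équation du jerk j(t) = 240·t^2 - 120·t + 24. La primitive du jerk est l'accélération. En utilisant a(0) = 4, nous obtenons a(t) = 80·t^3 - 60·t^2 + 24·t + 4. En utilisant a(t) = 80·t^3 - 60·t^2 + 24·t + 4 et en substituant t = 2, nous trouvons a = 452.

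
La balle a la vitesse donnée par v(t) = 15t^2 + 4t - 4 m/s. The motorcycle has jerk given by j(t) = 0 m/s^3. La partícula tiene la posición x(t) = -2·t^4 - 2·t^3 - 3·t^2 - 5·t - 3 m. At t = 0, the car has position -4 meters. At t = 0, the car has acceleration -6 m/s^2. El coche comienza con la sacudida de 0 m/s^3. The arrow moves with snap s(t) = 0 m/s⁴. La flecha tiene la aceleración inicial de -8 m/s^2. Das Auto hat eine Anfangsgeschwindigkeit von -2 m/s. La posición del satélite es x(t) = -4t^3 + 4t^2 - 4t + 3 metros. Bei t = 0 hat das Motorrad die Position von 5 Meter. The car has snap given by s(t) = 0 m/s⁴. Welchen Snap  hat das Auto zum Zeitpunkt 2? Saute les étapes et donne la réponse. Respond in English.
s(2) = 0.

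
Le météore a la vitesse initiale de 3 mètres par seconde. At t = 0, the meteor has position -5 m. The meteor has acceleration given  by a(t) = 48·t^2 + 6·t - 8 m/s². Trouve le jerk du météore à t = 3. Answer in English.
Starting from acceleration a(t) = 48·t^2 + 6·t - 8, we take 1 derivative. Differentiating acceleration, we get jerk: j(t) = 96·t + 6. We have jerk j(t) = 96·t + 6. Substituting t = 3: j(3) = 294.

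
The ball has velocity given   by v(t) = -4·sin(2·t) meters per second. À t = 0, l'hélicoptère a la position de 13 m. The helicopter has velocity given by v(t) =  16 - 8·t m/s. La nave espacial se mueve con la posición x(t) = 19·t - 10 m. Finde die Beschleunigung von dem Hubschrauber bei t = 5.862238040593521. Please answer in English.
We must differentiate our velocity equation v(t) = 16 - 8·t 1 time. The derivative of velocity gives acceleration: a(t) = -8. Using a(t) = -8 and substituting t = 5.862238040593521, we find a = -8.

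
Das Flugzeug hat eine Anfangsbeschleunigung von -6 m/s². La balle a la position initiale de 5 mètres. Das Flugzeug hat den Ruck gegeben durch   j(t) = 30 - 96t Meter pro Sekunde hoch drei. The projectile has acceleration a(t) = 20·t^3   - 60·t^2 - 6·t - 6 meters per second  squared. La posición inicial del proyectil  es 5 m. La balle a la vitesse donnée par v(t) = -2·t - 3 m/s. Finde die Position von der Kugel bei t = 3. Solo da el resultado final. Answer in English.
At t = 3, x = -13.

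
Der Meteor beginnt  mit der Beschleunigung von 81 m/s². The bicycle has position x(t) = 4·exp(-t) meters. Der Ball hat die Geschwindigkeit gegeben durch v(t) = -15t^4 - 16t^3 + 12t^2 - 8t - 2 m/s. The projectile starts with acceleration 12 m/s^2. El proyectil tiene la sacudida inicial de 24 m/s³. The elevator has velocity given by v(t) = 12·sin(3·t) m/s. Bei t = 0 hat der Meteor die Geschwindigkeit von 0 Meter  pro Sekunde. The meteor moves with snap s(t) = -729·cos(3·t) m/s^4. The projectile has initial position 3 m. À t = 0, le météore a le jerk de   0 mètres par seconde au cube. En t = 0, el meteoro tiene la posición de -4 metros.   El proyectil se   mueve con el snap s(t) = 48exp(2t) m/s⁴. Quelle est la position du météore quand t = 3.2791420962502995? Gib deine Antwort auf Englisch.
We must find the antiderivative of our snap equation s(t) = -729·cos(3·t) 4 times. Taking ∫s(t)dt and applying j(0) = 0, we find j(t) = -243·sin(3·t). Taking ∫j(t)dt and applying a(0) = 81, we find a(t) = 81·cos(3·t). The antiderivative of acceleration, with v(0) = 0, gives velocity: v(t) = 27·sin(3·t). Finding the antiderivative of v(t) and using x(0) = -4: x(t) = 5 - 9·cos(3·t). From the given position equation x(t) = 5 - 9·cos(3·t), we substitute t = 3.2791420962502995 to get x = 13.2445576367360.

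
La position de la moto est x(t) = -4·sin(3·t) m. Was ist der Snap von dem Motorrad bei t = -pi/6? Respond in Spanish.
Debemos derivar nuestra ecuación de la posición x(t) = -4·sin(3·t) 4 veces. Tomando d/dt de x(t), encontramos v(t) = -12·cos(3·t). Tomando d/dt de v(t), encontramos a(t) = 36·sin(3·t). Tomando d/dt de a(t), encontramos j(t) = 108·cos(3·t). La derivada de la sacudida da el snap: s(t) = -324·sin(3·t). De la ecuación del snap s(t) = -324·sin(3·t), sustituimos t = -pi/6 para obtener s = 324.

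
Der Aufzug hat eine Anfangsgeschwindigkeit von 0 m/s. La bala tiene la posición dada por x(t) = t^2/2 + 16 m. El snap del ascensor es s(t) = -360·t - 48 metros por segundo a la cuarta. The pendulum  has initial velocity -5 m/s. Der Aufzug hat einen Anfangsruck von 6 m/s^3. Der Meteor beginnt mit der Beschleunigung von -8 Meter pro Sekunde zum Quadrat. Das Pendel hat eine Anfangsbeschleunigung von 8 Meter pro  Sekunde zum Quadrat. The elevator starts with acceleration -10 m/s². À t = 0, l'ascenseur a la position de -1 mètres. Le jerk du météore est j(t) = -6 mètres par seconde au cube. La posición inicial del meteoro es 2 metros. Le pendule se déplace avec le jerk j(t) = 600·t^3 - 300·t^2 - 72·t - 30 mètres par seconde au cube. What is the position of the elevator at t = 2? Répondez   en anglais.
We need to integrate our snap equation s(t) = -360·t - 48 4 times. Finding the integral of s(t) and using j(0) = 6: j(t) = -180·t^2 - 48·t + 6. The integral of jerk, with a(0) = -10, gives acceleration: a(t) = -60·t^3 - 24·t^2 + 6·t - 10. The antiderivative of acceleration is velocity. Using v(0) = 0, we get v(t) = t·(-15·t^3 - 8·t^2 + 3·t - 10). The integral of velocity is position. Using x(0) = -1, we get x(t) = -3·t^5 - 2·t^4 + t^3 - 5·t^2 - 1. From the given position equation x(t) = -3·t^5 - 2·t^4 + t^3 - 5·t^2 - 1, we substitute t = 2 to get x = -141.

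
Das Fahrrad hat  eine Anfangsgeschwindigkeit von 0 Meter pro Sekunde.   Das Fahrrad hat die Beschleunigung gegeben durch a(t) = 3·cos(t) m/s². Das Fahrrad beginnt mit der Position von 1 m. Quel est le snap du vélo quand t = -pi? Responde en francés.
Pour résoudre ceci, nous devons prendre 2 dérivées de notre équation de l'accélération a(t) = 3·cos(t). La dérivée de l'accélération donne le jerk: j(t) = -3·sin(t). En dérivant le jerk, nous obtenons le snap: s(t) = -3·cos(t). De l'équation du snap s(t) = -3·cos(t), nous substituons t = -pi pour obtenir s = 3.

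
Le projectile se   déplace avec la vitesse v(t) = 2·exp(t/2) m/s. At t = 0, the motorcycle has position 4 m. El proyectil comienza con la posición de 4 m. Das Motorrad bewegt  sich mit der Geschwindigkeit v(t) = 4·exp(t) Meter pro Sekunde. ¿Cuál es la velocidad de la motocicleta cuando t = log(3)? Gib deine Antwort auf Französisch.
De l'équation de la vitesse v(t) = 4·exp(t), nous substituons t = log(3) pour obtenir v = 12.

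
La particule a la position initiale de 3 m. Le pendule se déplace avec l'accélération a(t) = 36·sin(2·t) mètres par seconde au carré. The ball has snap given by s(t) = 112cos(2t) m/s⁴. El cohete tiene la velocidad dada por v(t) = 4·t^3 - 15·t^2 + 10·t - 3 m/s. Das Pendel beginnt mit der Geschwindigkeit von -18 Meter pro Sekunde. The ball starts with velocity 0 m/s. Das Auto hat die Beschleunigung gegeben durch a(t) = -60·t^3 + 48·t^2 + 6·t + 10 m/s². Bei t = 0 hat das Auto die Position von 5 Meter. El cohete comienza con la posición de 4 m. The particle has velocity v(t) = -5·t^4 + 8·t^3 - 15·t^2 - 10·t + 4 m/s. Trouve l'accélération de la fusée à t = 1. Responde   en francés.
Nous devons dériver notre équation de la vitesse v(t) = 4·t^3 - 15·t^2 + 10·t - 3 1 fois. La dérivée de la vitesse donne l'accélération: a(t) = 12·t^2 - 30·t + 10. De l'équation de l'accélération a(t) = 12·t^2 - 30·t + 10, nous substituons t = 1 pour obtenir a = -8.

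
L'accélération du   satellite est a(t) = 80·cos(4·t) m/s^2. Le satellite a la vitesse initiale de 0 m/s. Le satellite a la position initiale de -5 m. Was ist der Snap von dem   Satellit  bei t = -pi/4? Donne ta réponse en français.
En partant de l'accélération a(t) = 80·cos(4·t), nous prenons 2 dérivées. En dérivant l'accélération, nous obtenons le jerk: j(t) = -320·sin(4·t). En dérivant le jerk, nous obtenons le snap: s(t) = -1280·cos(4·t). Nous avons le snap s(t) = -1280·cos(4·t). En substituant t = -pi/4: s(-pi/4) = 1280.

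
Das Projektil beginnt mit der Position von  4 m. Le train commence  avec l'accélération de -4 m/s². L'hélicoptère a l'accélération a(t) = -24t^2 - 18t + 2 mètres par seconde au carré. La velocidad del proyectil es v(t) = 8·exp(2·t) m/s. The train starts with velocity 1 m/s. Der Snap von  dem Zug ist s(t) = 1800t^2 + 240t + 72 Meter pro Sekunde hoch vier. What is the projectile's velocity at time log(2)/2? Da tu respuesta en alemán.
Wir haben die Geschwindigkeit v(t) = 8·exp(2·t). Durch Einsetzen von t = log(2)/2: v(log(2)/2) = 16.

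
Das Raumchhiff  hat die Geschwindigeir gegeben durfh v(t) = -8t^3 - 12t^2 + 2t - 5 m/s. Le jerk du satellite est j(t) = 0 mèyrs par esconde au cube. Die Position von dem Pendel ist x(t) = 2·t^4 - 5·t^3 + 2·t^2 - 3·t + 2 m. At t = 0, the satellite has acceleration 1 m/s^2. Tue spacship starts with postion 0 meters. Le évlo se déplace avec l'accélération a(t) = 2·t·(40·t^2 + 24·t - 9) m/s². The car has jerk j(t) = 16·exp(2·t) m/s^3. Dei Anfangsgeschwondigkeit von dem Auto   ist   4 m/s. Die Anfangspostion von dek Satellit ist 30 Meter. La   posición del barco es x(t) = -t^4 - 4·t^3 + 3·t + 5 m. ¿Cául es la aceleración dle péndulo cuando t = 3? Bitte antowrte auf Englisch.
We must differentiate our position equation x(t) = 2·t^4 - 5·t^3 + 2·t^2 - 3·t + 2 2 times. Differentiating position, we get velocity: v(t) = 8·t^3 - 15·t^2 + 4·t - 3. The derivative of velocity gives acceleration: a(t) = 24·t^2 - 30·t + 4. We have acceleration a(t) = 24·t^2 - 30·t + 4. Substituting t = 3: a(3) = 130.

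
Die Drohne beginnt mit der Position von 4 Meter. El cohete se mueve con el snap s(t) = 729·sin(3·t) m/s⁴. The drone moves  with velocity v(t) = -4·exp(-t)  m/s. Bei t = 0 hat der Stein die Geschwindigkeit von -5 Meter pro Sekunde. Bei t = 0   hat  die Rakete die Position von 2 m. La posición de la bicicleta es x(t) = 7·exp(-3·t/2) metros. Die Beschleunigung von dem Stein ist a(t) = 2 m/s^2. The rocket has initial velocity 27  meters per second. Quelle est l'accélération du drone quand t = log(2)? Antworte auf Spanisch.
Debemos derivar nuestra ecuación de la velocidad v(t) = -4·exp(-t) 1 vez. La derivada de la velocidad da la aceleración: a(t) = 4·exp(-t). Usando a(t) = 4·exp(-t) y sustituyendo t = log(2), encontramos a = 2.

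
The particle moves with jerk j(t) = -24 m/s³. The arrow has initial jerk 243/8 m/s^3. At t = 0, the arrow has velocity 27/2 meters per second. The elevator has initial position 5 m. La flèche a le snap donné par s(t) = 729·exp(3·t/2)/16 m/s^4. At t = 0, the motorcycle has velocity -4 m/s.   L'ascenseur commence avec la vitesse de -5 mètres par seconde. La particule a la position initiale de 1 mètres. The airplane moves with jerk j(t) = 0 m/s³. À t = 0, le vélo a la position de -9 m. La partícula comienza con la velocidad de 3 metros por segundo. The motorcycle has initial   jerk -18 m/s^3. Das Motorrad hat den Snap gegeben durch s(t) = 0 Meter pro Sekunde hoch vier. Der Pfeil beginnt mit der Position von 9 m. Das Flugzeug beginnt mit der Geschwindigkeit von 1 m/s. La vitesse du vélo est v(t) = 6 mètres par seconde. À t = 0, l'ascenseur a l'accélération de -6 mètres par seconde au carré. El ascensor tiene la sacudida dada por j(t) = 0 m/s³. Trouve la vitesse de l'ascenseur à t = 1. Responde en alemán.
Um dies zu lösen, müssen wir 2 Stammfunktionen unserer Gleichung für den Ruck j(t) = 0 finden. Mit ∫j(t)dt und Anwendung von a(0) = -6, finden wir a(t) = -6. Mit ∫a(t)dt und Anwendung von v(0) = -5, finden wir v(t) = -6·t - 5. Wir haben die Geschwindigkeit v(t) = -6·t - 5. Durch Einsetzen von t = 1: v(1) = -11.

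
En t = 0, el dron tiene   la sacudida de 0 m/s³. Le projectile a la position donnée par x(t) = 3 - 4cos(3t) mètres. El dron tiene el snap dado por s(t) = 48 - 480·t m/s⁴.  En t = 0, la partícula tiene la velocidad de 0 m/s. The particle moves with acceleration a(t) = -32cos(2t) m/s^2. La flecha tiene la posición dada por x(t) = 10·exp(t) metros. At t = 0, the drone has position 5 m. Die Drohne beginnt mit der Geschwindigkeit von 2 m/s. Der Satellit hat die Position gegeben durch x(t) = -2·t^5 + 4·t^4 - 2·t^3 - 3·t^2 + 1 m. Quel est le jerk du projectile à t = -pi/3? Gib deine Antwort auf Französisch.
Pour résoudre ceci, nous devons prendre 3 dérivées de notre équation de la position x(t) = 3 - 4·cos(3·t). La dérivée de la position donne la vitesse: v(t) = 12·sin(3·t). En prenant d/dt de v(t), nous trouvons a(t) = 36·cos(3·t). En dérivant l'accélération, nous obtenons le jerk: j(t) = -108·sin(3·t). En utilisant j(t) = -108·sin(3·t) et en substituant t = -pi/3, nous trouvons j = 0.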